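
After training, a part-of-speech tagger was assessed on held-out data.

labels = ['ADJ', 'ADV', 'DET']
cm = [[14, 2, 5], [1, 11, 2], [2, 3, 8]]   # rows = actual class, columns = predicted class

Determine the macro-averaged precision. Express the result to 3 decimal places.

0.681

Per-class precision (TP/(TP+FP)):
  ADJ: TP=14, FP=1+2=3 → 14/17 = 0.8235
  ADV: TP=11, FP=2+3=5 → 11/16 = 0.6875
  DET: TP=8, FP=5+2=7 → 8/15 = 0.5333
Macro-precision = mean = (0.8235 + 0.6875 + 0.5333) / 3 = 0.681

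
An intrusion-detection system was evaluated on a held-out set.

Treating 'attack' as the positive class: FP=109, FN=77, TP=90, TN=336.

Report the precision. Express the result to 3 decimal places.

Precision = TP/(TP+FP) = 90/(90+109) = 90/199 = 0.452

0.452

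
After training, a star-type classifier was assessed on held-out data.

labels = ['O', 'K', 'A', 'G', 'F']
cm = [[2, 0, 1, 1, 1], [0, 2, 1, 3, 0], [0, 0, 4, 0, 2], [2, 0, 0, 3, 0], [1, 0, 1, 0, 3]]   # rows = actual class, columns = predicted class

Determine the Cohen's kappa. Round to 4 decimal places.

0.4000

Observed agreement pₒ = trace/N = 14/27 = 0.51852
Expected agreement pₑ = Σ (rowᵢ·colᵢ)/N² = (5·5 + 6·2 + 6·7 + 5·7 + 5·6)/27² = 0.19753
κ = (pₒ − pₑ)/(1 − pₑ) = (0.51852 − 0.19753)/(1 − 0.19753) = 0.4000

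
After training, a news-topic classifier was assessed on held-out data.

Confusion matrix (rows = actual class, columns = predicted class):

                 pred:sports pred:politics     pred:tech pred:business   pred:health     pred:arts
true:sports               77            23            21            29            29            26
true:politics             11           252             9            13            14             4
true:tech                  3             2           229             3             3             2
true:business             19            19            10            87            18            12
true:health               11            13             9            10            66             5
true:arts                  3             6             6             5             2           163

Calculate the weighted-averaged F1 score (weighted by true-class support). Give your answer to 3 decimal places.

0.707

Per-class F1 score (2·TP/(2·TP+FP+FN)):
  sports: TP=77, FP=11+3+19+11+3=47, FN=23+21+29+29+26=128 → 154/329 = 0.4681
  politics: TP=252, FP=23+2+19+13+6=63, FN=11+9+13+14+4=51 → 504/618 = 0.8155
  tech: TP=229, FP=21+9+10+9+6=55, FN=3+2+3+3+2=13 → 458/526 = 0.8707
  business: TP=87, FP=29+13+3+10+5=60, FN=19+19+10+18+12=78 → 174/312 = 0.5577
  health: TP=66, FP=29+14+3+18+2=66, FN=11+13+9+10+5=48 → 132/246 = 0.5366
  arts: TP=163, FP=26+4+2+12+5=49, FN=3+6+6+5+2=22 → 326/397 = 0.8212
Weighted-F1 score = Σ (supportᵢ/N)·F1 scoreᵢ with N=1214: (205/1214)·0.4681 + (303/1214)·0.8155 + (242/1214)·0.8707 + (165/1214)·0.5577 + (114/1214)·0.5366 + (185/1214)·0.8212 = 0.707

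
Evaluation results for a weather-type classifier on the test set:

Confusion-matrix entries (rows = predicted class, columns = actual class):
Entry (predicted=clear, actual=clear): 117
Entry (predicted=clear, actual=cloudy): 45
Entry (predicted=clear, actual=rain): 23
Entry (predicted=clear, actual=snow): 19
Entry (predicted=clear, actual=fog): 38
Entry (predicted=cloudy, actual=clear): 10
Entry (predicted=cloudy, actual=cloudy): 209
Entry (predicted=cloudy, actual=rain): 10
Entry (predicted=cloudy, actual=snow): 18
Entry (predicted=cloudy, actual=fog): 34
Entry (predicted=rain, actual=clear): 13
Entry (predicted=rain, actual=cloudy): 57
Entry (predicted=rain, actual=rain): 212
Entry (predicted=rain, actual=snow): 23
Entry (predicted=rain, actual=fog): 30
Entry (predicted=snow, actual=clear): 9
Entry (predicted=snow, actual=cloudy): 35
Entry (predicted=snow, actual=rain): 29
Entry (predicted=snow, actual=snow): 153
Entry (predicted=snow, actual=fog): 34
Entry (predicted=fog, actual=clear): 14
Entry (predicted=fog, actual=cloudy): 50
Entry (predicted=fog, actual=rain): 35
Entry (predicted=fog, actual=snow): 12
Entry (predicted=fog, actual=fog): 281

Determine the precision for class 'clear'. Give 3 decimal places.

One-vs-rest for 'clear': TP = diagonal; FP = other classes predicted 'clear'; FN = 'clear' predicted as other.
precision = TP/(TP+FP).
clear: TP=117, FP=45+23+19+38=125 → 117/242 = 0.4835

0.483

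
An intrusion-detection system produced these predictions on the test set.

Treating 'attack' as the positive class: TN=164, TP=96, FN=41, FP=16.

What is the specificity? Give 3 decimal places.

0.911

Specificity = TN/(TN+FP) = 164/(164+16) = 0.911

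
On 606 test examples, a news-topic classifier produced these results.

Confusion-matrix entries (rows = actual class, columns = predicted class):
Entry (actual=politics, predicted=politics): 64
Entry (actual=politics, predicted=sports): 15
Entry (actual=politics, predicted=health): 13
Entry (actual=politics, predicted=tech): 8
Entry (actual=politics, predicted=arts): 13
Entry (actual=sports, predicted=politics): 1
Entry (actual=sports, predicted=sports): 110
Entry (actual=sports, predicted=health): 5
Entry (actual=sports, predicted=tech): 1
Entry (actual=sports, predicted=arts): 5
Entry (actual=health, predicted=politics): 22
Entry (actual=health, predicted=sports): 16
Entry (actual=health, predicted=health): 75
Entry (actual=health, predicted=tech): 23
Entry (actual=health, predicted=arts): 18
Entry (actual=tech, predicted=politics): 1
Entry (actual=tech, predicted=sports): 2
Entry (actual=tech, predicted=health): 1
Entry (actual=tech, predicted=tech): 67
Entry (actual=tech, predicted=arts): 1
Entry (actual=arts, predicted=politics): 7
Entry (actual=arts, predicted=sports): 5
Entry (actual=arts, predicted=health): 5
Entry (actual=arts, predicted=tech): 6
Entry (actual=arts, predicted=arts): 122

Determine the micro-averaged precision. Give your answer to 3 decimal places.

Micro-averaging pools counts across classes: ΣTP=438, ΣFP=168, ΣFN=168.
Micro-precision = TP/(TP+FP) on pooled counts = 0.723 (equals overall accuracy in single-label multiclass).

0.723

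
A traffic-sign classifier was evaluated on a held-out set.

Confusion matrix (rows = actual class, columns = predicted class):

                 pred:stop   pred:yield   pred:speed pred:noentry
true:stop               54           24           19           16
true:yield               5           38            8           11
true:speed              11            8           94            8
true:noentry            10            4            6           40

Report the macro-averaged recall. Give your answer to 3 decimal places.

Per-class recall (TP/(TP+FN)):
  stop: TP=54, FN=24+19+16=59 → 54/113 = 0.4779
  yield: TP=38, FN=5+8+11=24 → 38/62 = 0.6129
  speed: TP=94, FN=11+8+8=27 → 94/121 = 0.7769
  noentry: TP=40, FN=10+4+6=20 → 40/60 = 0.6667
Macro-recall = mean = (0.4779 + 0.6129 + 0.7769 + 0.6667) / 4 = 0.634

0.634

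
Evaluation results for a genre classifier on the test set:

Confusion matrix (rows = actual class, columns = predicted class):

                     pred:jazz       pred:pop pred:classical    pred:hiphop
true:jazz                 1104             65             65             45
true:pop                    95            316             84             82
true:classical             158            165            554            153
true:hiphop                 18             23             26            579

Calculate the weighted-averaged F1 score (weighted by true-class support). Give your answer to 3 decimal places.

Per-class F1 score (2·TP/(2·TP+FP+FN)):
  jazz: TP=1104, FP=95+158+18=271, FN=65+65+45=175 → 2208/2654 = 0.8320
  pop: TP=316, FP=65+165+23=253, FN=95+84+82=261 → 632/1146 = 0.5515
  classical: TP=554, FP=65+84+26=175, FN=158+165+153=476 → 1108/1759 = 0.6299
  hiphop: TP=579, FP=45+82+153=280, FN=18+23+26=67 → 1158/1505 = 0.7694
Weighted-F1 score = Σ (supportᵢ/N)·F1 scoreᵢ with N=3532: (1279/3532)·0.8320 + (577/3532)·0.5515 + (1030/3532)·0.6299 + (646/3532)·0.7694 = 0.716

0.716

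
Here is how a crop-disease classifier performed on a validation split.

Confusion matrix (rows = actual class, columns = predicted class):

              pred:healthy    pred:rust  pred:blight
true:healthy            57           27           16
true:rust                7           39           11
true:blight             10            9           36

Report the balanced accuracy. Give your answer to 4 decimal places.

0.6363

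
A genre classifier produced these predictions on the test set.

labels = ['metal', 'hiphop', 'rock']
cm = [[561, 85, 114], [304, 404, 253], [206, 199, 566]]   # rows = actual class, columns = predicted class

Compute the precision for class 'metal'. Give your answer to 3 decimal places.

0.524

precision = TP/(TP+FP).
metal: TP=561, FP=304+206=510 → 561/1071 = 0.5238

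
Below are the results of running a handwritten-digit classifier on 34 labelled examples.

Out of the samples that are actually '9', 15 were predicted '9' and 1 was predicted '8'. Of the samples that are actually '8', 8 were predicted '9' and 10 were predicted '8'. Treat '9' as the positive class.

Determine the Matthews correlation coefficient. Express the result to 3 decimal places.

0.526

MCC = (TP·TN − FP·FN) / √((TP+FP)(TP+FN)(TN+FP)(TN+FN))
Numerator = 15·10 − 8·1 = 142
Denominator = √(23·16·18·11) = √72864 = 269.9333
MCC = 142 / 269.9333 = 0.526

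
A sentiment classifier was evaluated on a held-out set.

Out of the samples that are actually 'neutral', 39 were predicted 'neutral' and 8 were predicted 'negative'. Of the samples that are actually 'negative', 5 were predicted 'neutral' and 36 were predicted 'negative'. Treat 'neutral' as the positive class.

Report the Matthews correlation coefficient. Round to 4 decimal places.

0.7062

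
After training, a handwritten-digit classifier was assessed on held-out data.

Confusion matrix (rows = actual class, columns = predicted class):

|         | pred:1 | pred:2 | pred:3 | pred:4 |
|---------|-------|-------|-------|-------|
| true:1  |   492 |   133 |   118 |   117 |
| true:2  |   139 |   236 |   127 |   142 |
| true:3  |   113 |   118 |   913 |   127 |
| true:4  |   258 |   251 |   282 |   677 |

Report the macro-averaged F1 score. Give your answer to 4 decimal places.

Per-class F1 score (2·TP/(2·TP+FP+FN)):
  1: TP=492, FP=139+113+258=510, FN=133+118+117=368 → 984/1862 = 0.52846
  2: TP=236, FP=133+118+251=502, FN=139+127+142=408 → 472/1382 = 0.34153
  3: TP=913, FP=118+127+282=527, FN=113+118+127=358 → 1826/2711 = 0.67355
  4: TP=677, FP=117+142+127=386, FN=258+251+282=791 → 1354/2531 = 0.53497
Macro-F1 score = mean = (0.52846 + 0.34153 + 0.67355 + 0.53497) / 4 = 0.5196

0.5196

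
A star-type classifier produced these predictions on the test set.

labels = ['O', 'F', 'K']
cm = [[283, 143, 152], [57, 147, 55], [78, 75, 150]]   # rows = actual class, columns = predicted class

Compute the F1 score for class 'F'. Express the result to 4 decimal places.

0.4712

F1 score = 2·TP/(2·TP+FP+FN).
F: TP=147, FP=143+75=218, FN=57+55=112 → 294/624 = 0.47115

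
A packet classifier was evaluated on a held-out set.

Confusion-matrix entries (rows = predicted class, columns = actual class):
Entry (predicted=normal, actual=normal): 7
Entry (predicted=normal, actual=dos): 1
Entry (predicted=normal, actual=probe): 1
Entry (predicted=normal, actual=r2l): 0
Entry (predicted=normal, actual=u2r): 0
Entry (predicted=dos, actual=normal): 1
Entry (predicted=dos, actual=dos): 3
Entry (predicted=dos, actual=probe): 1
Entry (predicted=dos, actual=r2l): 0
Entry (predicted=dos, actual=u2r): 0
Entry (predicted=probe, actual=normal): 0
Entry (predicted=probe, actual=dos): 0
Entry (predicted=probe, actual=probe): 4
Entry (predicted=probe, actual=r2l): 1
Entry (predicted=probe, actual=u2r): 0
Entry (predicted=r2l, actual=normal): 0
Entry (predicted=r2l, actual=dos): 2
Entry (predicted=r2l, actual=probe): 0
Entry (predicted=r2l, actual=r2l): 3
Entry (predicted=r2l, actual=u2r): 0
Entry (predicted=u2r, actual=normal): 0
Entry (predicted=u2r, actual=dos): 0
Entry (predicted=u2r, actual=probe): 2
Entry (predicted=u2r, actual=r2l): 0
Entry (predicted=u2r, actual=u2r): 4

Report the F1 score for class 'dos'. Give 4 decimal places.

0.5455

Take TP from the diagonal, FP from the rest of the 'dos' prediction marginal, FN from the rest of the 'dos' actual marginal.
F1 score = 2·TP/(2·TP+FP+FN).
dos: TP=3, FP=1+1+0+0=2, FN=1+0+2+0=3 → 6/11 = 0.54545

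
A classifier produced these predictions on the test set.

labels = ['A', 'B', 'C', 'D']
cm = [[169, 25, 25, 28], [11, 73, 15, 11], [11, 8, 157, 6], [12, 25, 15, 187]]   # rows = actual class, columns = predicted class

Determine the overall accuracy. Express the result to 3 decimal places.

Accuracy = trace / total = (169+73+157+187=586) / 778 = 586/778 = 0.753

0.753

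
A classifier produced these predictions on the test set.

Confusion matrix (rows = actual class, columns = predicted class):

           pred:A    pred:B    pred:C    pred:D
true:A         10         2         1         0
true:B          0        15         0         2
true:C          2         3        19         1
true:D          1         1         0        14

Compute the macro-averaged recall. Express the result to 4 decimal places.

0.8216

Per-class recall (TP/(TP+FN)):
  A: TP=10, FN=2+1+0=3 → 10/13 = 0.76923
  B: TP=15, FN=0+0+2=2 → 15/17 = 0.88235
  C: TP=19, FN=2+3+1=6 → 19/25 = 0.76000
  D: TP=14, FN=1+1+0=2 → 14/16 = 0.87500
Macro-recall = mean = (0.76923 + 0.88235 + 0.76000 + 0.87500) / 4 = 0.8216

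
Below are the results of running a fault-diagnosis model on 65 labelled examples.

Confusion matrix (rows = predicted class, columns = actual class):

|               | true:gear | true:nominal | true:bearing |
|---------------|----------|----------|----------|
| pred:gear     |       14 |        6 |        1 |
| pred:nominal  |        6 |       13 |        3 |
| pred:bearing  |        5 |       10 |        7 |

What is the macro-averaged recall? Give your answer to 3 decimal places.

Per-class recall (TP/(TP+FN)):
  gear: TP=14, FN=6+5=11 → 14/25 = 0.5600
  nominal: TP=13, FN=6+10=16 → 13/29 = 0.4483
  bearing: TP=7, FN=1+3=4 → 7/11 = 0.6364
Macro-recall = mean = (0.5600 + 0.4483 + 0.6364) / 3 = 0.548

0.548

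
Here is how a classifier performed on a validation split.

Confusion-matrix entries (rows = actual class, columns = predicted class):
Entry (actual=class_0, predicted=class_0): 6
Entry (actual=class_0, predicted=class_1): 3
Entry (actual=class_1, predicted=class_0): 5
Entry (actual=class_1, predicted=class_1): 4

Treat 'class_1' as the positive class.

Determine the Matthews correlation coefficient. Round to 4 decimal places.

0.1140

MCC = (TP·TN − FP·FN) / √((TP+FP)(TP+FN)(TN+FP)(TN+FN))
Numerator = 4·6 − 3·5 = 9
Denominator = √(7·9·9·11) = √6237 = 78.9747
MCC = 9 / 78.9747 = 0.1140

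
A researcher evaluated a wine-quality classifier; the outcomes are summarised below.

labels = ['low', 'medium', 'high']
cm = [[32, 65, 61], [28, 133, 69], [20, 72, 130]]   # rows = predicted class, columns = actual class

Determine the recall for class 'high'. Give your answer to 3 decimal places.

0.500

Treat 'high' as positive and all other classes as negative.
recall = TP/(TP+FN).
high: TP=130, FN=61+69=130 → 130/260 = 0.5000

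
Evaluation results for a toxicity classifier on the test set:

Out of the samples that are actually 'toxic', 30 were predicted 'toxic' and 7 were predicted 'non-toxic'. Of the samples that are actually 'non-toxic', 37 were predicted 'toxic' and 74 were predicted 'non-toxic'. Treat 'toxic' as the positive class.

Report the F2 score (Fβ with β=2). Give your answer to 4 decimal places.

0.6977

Fβ = (1+β²)·TP / ((1+β²)·TP + β²·FN + FP), with β²=4
= 5·30 / (5·30 + 4·7 + 37) = 0.6977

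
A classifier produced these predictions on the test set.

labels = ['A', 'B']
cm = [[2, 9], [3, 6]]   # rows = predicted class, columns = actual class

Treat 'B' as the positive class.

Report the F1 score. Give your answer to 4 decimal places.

0.5000

Precision = TP/(TP+FP) = 6/9 = 0.6667
Recall = TP/(TP+FN) = 6/15 = 0.4000
F1 = 2·TP/(2·TP+FP+FN) = 12/24 = 0.5000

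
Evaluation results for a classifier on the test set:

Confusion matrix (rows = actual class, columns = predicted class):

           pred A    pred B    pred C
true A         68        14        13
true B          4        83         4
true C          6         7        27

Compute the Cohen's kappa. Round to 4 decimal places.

0.6656

Observed agreement pₒ = trace/N = 178/226 = 0.78761
Expected agreement pₑ = Σ (rowᵢ·colᵢ)/N² = (95·78 + 91·104 + 40·44)/226² = 0.36483
κ = (pₒ − pₑ)/(1 − pₑ) = (0.78761 − 0.36483)/(1 − 0.36483) = 0.6656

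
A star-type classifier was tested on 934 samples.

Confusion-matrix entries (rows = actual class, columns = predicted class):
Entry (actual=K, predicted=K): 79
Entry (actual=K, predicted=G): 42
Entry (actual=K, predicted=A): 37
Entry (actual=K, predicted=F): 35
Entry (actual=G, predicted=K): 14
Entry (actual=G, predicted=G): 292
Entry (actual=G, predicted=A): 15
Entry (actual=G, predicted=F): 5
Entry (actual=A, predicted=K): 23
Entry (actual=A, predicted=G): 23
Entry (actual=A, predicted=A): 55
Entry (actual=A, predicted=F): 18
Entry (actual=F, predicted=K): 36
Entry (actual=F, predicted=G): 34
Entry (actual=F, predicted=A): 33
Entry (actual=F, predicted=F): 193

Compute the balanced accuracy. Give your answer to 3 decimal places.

0.605

Balanced accuracy = mean of per-class recall.
  K: recall = 79/193 = 0.4093
  G: recall = 292/326 = 0.8957
  A: recall = 55/119 = 0.4622
  F: recall = 193/296 = 0.6520
Mean = (0.4093 + 0.8957 + 0.4622 + 0.6520) / 4 = 0.605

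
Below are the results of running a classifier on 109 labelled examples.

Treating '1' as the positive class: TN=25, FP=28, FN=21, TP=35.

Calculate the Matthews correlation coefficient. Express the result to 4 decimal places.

MCC = (TP·TN − FP·FN) / √((TP+FP)(TP+FN)(TN+FP)(TN+FN))
Numerator = 35·25 − 28·21 = 287
Denominator = √(63·56·53·46) = √8601264 = 2932.7912
MCC = 287 / 2932.7912 = 0.0979

0.0979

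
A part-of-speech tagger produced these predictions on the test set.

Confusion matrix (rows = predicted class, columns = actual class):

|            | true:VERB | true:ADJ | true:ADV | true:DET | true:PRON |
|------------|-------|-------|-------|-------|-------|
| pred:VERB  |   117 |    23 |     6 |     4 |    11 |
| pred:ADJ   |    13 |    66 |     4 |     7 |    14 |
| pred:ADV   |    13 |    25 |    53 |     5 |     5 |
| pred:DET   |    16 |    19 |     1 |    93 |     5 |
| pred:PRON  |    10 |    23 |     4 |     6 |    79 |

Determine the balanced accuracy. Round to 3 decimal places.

0.679

Balanced accuracy = mean of per-class recall.
  VERB: recall = 117/169 = 0.6923
  ADJ: recall = 66/156 = 0.4231
  ADV: recall = 53/68 = 0.7794
  DET: recall = 93/115 = 0.8087
  PRON: recall = 79/114 = 0.6930
Mean = (0.6923 + 0.4231 + 0.7794 + 0.8087 + 0.6930) / 5 = 0.679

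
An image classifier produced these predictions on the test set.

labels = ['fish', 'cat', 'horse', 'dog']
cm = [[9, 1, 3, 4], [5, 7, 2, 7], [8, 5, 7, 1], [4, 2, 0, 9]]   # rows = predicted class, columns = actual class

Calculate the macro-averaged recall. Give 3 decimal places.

0.456

Per-class recall (TP/(TP+FN)):
  fish: TP=9, FN=5+8+4=17 → 9/26 = 0.3462
  cat: TP=7, FN=1+5+2=8 → 7/15 = 0.4667
  horse: TP=7, FN=3+2+0=5 → 7/12 = 0.5833
  dog: TP=9, FN=4+7+1=12 → 9/21 = 0.4286
Macro-recall = mean = (0.3462 + 0.4667 + 0.5833 + 0.4286) / 4 = 0.456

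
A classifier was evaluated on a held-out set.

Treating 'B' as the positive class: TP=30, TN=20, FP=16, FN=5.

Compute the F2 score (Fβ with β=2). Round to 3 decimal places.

0.806

Fβ = (1+β²)·TP / ((1+β²)·TP + β²·FN + FP), with β²=4
= 5·30 / (5·30 + 4·5 + 16) = 0.806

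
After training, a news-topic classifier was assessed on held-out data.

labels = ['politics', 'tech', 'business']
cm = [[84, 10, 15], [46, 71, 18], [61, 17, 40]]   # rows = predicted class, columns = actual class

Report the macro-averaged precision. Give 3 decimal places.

Per-class precision (TP/(TP+FP)):
  politics: TP=84, FP=10+15=25 → 84/109 = 0.7706
  tech: TP=71, FP=46+18=64 → 71/135 = 0.5259
  business: TP=40, FP=61+17=78 → 40/118 = 0.3390
Macro-precision = mean = (0.7706 + 0.5259 + 0.3390) / 3 = 0.545

0.545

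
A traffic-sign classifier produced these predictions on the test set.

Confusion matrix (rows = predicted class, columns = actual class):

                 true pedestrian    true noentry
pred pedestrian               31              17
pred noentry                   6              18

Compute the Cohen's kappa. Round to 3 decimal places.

0.355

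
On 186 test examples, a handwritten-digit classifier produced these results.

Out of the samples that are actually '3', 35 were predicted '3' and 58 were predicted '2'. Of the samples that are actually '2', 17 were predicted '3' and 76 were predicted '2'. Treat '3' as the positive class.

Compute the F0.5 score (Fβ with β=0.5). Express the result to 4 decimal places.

0.5814

Fβ = (1+β²)·TP / ((1+β²)·TP + β²·FN + FP), with β²=1/4
= 1.25·35 / (1.25·35 + 0.25·58 + 17) = 0.5814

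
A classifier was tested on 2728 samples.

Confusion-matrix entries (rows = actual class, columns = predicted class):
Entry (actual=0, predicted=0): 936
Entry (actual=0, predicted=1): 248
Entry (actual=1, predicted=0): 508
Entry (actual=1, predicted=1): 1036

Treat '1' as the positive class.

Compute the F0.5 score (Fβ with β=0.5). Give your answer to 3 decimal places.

0.775

Fβ = (1+β²)·TP / ((1+β²)·TP + β²·FN + FP), with β²=1/4
= 1.25·1036 / (1.25·1036 + 0.25·508 + 248) = 0.775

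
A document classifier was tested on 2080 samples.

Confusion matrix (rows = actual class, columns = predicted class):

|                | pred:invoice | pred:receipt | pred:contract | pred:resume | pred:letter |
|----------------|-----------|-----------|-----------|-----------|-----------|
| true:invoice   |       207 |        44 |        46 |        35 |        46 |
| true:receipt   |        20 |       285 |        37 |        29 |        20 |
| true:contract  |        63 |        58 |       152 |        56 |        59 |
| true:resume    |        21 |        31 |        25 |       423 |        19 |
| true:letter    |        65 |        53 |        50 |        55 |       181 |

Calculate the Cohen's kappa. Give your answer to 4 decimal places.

Observed agreement pₒ = trace/N = 1248/2080 = 0.60000
Expected agreement pₑ = Σ (rowᵢ·colᵢ)/N² = (378·376 + 391·471 + 388·310 + 519·598 + 404·325)/2080² = 0.20530
κ = (pₒ − pₑ)/(1 − pₑ) = (0.60000 − 0.20530)/(1 − 0.20530) = 0.4967

0.4967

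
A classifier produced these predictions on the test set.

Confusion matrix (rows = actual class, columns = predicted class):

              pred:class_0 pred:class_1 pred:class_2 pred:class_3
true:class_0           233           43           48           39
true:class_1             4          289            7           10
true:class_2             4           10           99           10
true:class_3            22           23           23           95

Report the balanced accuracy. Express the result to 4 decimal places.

0.7405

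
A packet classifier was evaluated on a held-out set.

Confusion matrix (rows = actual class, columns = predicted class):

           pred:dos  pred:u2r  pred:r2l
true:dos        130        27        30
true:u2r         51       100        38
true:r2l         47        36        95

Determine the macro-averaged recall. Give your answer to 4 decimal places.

0.5860

Per-class recall (TP/(TP+FN)):
  dos: TP=130, FN=27+30=57 → 130/187 = 0.69519
  u2r: TP=100, FN=51+38=89 → 100/189 = 0.52910
  r2l: TP=95, FN=47+36=83 → 95/178 = 0.53371
Macro-recall = mean = (0.69519 + 0.52910 + 0.53371) / 3 = 0.5860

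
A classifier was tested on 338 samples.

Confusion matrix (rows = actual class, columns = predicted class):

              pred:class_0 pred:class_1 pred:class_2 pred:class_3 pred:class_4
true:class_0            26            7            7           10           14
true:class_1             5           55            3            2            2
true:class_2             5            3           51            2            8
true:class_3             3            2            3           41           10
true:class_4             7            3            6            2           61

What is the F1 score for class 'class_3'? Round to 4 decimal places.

0.7069

One-vs-rest for 'class_3': TP = diagonal; FP = other classes predicted 'class_3'; FN = 'class_3' predicted as other.
F1 score = 2·TP/(2·TP+FP+FN).
class_3: TP=41, FP=10+2+2+2=16, FN=3+2+3+10=18 → 82/116 = 0.70690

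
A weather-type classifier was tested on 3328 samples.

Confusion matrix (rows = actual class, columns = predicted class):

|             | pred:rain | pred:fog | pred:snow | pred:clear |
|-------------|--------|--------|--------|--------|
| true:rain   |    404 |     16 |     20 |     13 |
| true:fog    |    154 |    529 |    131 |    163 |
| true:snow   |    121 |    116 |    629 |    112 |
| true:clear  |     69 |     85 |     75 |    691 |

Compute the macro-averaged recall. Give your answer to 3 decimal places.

0.707

Per-class recall (TP/(TP+FN)):
  rain: TP=404, FN=16+20+13=49 → 404/453 = 0.8918
  fog: TP=529, FN=154+131+163=448 → 529/977 = 0.5415
  snow: TP=629, FN=121+116+112=349 → 629/978 = 0.6431
  clear: TP=691, FN=69+85+75=229 → 691/920 = 0.7511
Macro-recall = mean = (0.8918 + 0.5415 + 0.6431 + 0.7511) / 4 = 0.707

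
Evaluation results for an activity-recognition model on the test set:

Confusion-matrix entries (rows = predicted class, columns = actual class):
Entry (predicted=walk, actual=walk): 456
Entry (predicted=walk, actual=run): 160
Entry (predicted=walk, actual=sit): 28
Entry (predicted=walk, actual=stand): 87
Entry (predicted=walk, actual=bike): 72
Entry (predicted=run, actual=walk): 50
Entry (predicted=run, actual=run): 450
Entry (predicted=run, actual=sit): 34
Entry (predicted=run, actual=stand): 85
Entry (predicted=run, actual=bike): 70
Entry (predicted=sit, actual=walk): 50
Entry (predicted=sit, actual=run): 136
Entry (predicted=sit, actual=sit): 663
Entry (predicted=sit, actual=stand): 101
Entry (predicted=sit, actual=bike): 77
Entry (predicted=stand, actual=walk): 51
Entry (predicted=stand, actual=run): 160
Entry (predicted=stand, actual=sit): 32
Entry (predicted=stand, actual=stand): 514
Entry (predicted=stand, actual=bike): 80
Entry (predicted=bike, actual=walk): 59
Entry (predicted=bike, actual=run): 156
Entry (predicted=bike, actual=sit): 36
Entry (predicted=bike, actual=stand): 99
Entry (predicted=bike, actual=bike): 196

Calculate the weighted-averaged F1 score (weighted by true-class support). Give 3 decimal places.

Per-class F1 score (2·TP/(2·TP+FP+FN)):
  walk: TP=456, FP=160+28+87+72=347, FN=50+50+51+59=210 → 912/1469 = 0.6208
  run: TP=450, FP=50+34+85+70=239, FN=160+136+160+156=612 → 900/1751 = 0.5140
  sit: TP=663, FP=50+136+101+77=364, FN=28+34+32+36=130 → 1326/1820 = 0.7286
  stand: TP=514, FP=51+160+32+80=323, FN=87+85+101+99=372 → 1028/1723 = 0.5966
  bike: TP=196, FP=59+156+36+99=350, FN=72+70+77+80=299 → 392/1041 = 0.3766
Weighted-F1 score = Σ (supportᵢ/N)·F1 scoreᵢ with N=3902: (666/3902)·0.6208 + (1062/3902)·0.5140 + (793/3902)·0.7286 + (886/3902)·0.5966 + (495/3902)·0.3766 = 0.577

0.577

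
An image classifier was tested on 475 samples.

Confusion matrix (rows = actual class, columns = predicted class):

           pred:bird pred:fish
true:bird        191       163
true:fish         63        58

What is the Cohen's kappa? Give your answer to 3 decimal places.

Observed agreement pₒ = trace/N = 249/475 = 0.5242
Expected agreement pₑ = Σ (rowᵢ·colᵢ)/N² = (354·254 + 121·221)/475² = 0.5170
κ = (pₒ − pₑ)/(1 − pₑ) = (0.5242 − 0.5170)/(1 − 0.5170) = 0.015

0.015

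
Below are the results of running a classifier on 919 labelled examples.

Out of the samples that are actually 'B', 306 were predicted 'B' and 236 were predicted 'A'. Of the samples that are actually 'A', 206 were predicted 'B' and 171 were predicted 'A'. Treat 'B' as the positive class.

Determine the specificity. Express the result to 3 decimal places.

0.454

Specificity = TN/(TN+FP) = 171/(171+206) = 0.454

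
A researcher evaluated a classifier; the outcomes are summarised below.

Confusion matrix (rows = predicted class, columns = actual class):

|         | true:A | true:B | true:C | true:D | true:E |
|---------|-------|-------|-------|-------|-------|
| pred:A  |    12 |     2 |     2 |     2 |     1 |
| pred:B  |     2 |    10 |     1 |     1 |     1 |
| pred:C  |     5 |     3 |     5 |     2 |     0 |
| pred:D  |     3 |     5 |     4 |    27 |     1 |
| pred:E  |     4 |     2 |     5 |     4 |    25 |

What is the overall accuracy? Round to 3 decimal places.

0.612

Accuracy = trace / total = (12+10+5+27+25=79) / 129 = 79/129 = 0.612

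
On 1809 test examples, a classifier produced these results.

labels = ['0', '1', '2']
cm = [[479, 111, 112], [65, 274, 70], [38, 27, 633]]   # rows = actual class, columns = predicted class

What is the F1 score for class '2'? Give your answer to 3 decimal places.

Take TP from the diagonal, FP from the rest of the '2' prediction marginal, FN from the rest of the '2' actual marginal.
F1 score = 2·TP/(2·TP+FP+FN).
2: TP=633, FP=112+70=182, FN=38+27=65 → 1266/1513 = 0.8367

0.837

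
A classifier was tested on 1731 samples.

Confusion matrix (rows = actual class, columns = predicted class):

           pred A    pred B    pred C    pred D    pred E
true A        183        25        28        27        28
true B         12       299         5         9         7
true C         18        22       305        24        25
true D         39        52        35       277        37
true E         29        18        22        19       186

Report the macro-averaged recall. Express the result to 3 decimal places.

Per-class recall (TP/(TP+FN)):
  A: TP=183, FN=25+28+27+28=108 → 183/291 = 0.6289
  B: TP=299, FN=12+5+9+7=33 → 299/332 = 0.9006
  C: TP=305, FN=18+22+24+25=89 → 305/394 = 0.7741
  D: TP=277, FN=39+52+35+37=163 → 277/440 = 0.6295
  E: TP=186, FN=29+18+22+19=88 → 186/274 = 0.6788
Macro-recall = mean = (0.6289 + 0.9006 + 0.7741 + 0.6295 + 0.6788) / 5 = 0.722

0.722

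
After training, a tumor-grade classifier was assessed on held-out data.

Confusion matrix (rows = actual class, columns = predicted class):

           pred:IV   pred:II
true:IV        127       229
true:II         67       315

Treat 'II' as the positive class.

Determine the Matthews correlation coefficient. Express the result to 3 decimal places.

MCC = (TP·TN − FP·FN) / √((TP+FP)(TP+FN)(TN+FP)(TN+FN))
Numerator = 315·127 − 229·67 = 24662
Denominator = √(544·382·356·194) = √14352051712 = 119800.0489
MCC = 24662 / 119800.0489 = 0.206

0.206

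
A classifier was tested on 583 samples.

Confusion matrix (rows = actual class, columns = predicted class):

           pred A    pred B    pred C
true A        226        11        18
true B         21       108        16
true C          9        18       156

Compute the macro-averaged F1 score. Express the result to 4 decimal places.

0.8290

Per-class F1 score (2·TP/(2·TP+FP+FN)):
  A: TP=226, FP=21+9=30, FN=11+18=29 → 452/511 = 0.88454
  B: TP=108, FP=11+18=29, FN=21+16=37 → 216/282 = 0.76596
  C: TP=156, FP=18+16=34, FN=9+18=27 → 312/373 = 0.83646
Macro-F1 score = mean = (0.88454 + 0.76596 + 0.83646) / 3 = 0.8290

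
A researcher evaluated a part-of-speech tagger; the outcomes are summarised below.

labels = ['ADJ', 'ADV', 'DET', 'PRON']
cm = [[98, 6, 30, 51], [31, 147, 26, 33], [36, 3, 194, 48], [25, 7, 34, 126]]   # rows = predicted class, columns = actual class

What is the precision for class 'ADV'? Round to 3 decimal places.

0.620

Treat 'ADV' as positive and all other classes as negative.
precision = TP/(TP+FP).
ADV: TP=147, FP=31+26+33=90 → 147/237 = 0.6203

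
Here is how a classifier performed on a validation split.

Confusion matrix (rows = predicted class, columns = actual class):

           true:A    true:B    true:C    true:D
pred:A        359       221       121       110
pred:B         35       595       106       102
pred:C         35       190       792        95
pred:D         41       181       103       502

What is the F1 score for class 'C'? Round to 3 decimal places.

0.709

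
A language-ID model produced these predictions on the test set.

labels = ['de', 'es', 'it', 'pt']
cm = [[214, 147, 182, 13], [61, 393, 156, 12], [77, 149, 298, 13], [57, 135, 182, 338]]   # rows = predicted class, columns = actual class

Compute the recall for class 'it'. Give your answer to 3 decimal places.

Take TP from the diagonal, FP from the rest of the 'it' prediction marginal, FN from the rest of the 'it' actual marginal.
recall = TP/(TP+FN).
it: TP=298, FN=182+156+182=520 → 298/818 = 0.3643

0.364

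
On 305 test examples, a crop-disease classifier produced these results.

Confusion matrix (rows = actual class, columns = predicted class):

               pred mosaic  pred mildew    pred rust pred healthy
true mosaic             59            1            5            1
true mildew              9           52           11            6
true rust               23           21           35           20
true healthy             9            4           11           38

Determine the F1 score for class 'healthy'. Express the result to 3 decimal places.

0.598

One-vs-rest for 'healthy': TP = diagonal; FP = other classes predicted 'healthy'; FN = 'healthy' predicted as other.
F1 score = 2·TP/(2·TP+FP+FN).
healthy: TP=38, FP=1+6+20=27, FN=9+4+11=24 → 76/127 = 0.5984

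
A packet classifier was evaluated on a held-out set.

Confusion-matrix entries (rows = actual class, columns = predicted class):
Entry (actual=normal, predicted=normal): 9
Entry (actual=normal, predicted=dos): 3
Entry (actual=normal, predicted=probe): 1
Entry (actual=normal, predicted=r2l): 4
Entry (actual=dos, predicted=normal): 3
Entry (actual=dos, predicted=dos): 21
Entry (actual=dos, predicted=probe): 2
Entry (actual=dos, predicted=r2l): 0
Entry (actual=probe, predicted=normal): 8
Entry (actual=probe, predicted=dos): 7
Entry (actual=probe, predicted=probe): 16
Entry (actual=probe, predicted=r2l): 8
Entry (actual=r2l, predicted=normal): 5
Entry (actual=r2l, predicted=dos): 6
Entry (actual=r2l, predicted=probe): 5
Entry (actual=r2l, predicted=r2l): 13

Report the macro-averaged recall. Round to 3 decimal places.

0.549

Per-class recall (TP/(TP+FN)):
  normal: TP=9, FN=3+1+4=8 → 9/17 = 0.5294
  dos: TP=21, FN=3+2+0=5 → 21/26 = 0.8077
  probe: TP=16, FN=8+7+8=23 → 16/39 = 0.4103
  r2l: TP=13, FN=5+6+5=16 → 13/29 = 0.4483
Macro-recall = mean = (0.5294 + 0.8077 + 0.4103 + 0.4483) / 4 = 0.549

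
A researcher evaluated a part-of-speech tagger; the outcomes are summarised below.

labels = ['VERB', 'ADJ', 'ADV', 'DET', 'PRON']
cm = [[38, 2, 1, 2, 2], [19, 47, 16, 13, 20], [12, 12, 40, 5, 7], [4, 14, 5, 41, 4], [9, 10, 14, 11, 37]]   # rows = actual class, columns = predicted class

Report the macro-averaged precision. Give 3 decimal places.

0.528

Per-class precision (TP/(TP+FP)):
  VERB: TP=38, FP=19+12+4+9=44 → 38/82 = 0.4634
  ADJ: TP=47, FP=2+12+14+10=38 → 47/85 = 0.5529
  ADV: TP=40, FP=1+16+5+14=36 → 40/76 = 0.5263
  DET: TP=41, FP=2+13+5+11=31 → 41/72 = 0.5694
  PRON: TP=37, FP=2+20+7+4=33 → 37/70 = 0.5286
Macro-precision = mean = (0.4634 + 0.5529 + 0.5263 + 0.5694 + 0.5286) / 5 = 0.528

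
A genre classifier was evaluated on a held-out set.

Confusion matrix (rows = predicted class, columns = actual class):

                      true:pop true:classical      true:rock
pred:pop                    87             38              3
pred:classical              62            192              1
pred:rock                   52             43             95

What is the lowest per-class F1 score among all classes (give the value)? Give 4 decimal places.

Per-class F1 score (2·TP/(2·TP+FP+FN)):
  pop: TP=87, FP=38+3=41, FN=62+52=114 → 174/329 = 0.52888
  classical: TP=192, FP=62+1=63, FN=38+43=81 → 384/528 = 0.72727
  rock: TP=95, FP=52+43=95, FN=3+1=4 → 190/289 = 0.65744
Lowest is class 'pop' with F1 score = 0.5289.

0.5289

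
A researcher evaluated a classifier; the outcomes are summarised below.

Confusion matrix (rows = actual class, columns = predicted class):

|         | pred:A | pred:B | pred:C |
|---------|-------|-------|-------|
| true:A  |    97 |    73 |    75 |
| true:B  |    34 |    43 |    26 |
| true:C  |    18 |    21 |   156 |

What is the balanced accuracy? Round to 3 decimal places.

0.538

Balanced accuracy = mean of per-class recall.
  A: recall = 97/245 = 0.3959
  B: recall = 43/103 = 0.4175
  C: recall = 156/195 = 0.8000
Mean = (0.3959 + 0.4175 + 0.8000) / 3 = 0.538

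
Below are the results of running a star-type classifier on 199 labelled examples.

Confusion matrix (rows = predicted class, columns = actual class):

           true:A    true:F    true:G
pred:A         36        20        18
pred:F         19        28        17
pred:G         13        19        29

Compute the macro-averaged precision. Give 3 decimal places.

Per-class precision (TP/(TP+FP)):
  A: TP=36, FP=20+18=38 → 36/74 = 0.4865
  F: TP=28, FP=19+17=36 → 28/64 = 0.4375
  G: TP=29, FP=13+19=32 → 29/61 = 0.4754
Macro-precision = mean = (0.4865 + 0.4375 + 0.4754) / 3 = 0.466

0.466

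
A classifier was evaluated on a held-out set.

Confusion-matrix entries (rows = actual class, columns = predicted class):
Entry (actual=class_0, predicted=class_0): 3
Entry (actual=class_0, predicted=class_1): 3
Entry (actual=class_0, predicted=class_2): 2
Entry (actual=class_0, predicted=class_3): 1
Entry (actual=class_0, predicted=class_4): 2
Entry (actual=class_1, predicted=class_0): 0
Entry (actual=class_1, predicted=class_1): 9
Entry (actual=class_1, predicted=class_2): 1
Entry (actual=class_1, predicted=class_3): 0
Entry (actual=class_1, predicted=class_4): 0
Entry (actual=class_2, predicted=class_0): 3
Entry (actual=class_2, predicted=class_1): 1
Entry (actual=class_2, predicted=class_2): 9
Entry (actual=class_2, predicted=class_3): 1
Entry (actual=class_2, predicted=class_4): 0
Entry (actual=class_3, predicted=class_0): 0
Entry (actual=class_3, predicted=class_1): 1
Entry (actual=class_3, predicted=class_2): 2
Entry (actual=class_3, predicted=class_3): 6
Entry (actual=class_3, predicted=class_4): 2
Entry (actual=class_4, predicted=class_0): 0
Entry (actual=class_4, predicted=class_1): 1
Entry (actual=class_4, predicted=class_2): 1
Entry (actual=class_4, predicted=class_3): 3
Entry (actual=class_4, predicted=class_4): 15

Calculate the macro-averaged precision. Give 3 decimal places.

0.607

Per-class precision (TP/(TP+FP)):
  class_0: TP=3, FP=0+3+0+0=3 → 3/6 = 0.5000
  class_1: TP=9, FP=3+1+1+1=6 → 9/15 = 0.6000
  class_2: TP=9, FP=2+1+2+1=6 → 9/15 = 0.6000
  class_3: TP=6, FP=1+0+1+3=5 → 6/11 = 0.5455
  class_4: TP=15, FP=2+0+0+2=4 → 15/19 = 0.7895
Macro-precision = mean = (0.5000 + 0.6000 + 0.6000 + 0.5455 + 0.7895) / 5 = 0.607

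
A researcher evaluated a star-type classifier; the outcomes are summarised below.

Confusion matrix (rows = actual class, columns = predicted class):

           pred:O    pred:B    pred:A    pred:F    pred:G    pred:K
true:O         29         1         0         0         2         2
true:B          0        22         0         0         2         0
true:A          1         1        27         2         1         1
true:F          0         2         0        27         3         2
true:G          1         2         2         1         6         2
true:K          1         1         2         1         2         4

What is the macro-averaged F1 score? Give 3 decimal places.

Per-class F1 score (2·TP/(2·TP+FP+FN)):
  O: TP=29, FP=0+1+0+1+1=3, FN=1+0+0+2+2=5 → 58/66 = 0.8788
  B: TP=22, FP=1+1+2+2+1=7, FN=0+0+0+2+0=2 → 44/53 = 0.8302
  A: TP=27, FP=0+0+0+2+2=4, FN=1+1+2+1+1=6 → 54/64 = 0.8438
  F: TP=27, FP=0+0+2+1+1=4, FN=0+2+0+3+2=7 → 54/65 = 0.8308
  G: TP=6, FP=2+2+1+3+2=10, FN=1+2+2+1+2=8 → 12/30 = 0.4000
  K: TP=4, FP=2+0+1+2+2=7, FN=1+1+2+1+2=7 → 8/22 = 0.3636
Macro-F1 score = mean = (0.8788 + 0.8302 + 0.8438 + 0.8308 + 0.4000 + 0.3636) / 6 = 0.691

0.691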